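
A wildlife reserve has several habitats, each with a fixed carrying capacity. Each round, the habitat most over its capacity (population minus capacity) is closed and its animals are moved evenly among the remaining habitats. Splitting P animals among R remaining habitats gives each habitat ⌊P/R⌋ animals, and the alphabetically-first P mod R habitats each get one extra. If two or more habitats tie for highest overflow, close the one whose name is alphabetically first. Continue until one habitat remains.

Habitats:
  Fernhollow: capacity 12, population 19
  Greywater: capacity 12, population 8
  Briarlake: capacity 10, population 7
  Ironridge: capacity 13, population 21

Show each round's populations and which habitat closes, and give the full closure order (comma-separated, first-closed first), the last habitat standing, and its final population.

Round 1: Briarlake=7 Fernhollow=19 Greywater=8 Ironridge=21 → close Ironridge (overflow 8)
  21÷3 = 7 each, +1 to first 0
Round 2: Briarlake=14 Fernhollow=26 Greywater=15 → close Fernhollow (overflow 14)
  26÷2 = 13 each, +1 to first 0
Round 3: Briarlake=27 Greywater=28 → close Briarlake (overflow 17)
  27÷1 = 27 each, +1 to first 0

Closure order: Ironridge, Fernhollow, Briarlake
Last habitat: Greywater with 55 animals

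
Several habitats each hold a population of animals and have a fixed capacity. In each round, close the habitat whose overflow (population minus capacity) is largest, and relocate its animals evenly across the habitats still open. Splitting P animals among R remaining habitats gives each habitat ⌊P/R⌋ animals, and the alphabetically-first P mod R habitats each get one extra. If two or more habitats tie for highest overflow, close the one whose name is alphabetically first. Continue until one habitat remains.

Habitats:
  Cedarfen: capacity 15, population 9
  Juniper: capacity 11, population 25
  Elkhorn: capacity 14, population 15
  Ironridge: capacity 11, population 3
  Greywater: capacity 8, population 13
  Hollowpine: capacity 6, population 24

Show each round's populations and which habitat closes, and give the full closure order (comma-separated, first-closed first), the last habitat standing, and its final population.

Closure order: Hollowpine, Juniper, Greywater, Elkhorn, Cedarfen
Last habitat: Ironridge with 89 animals

Round 1: Cedarfen=9 Elkhorn=15 Greywater=13 Hollowpine=24 Ironridge=3 Juniper=25 → close Hollowpine (overflow 18)
  24÷5 = 4 each, +1 to first 4
Round 2: Cedarfen=14 Elkhorn=20 Greywater=18 Ironridge=8 Juniper=29 → close Juniper (overflow 18)
  29÷4 = 7 each, +1 to first 1
Round 3: Cedarfen=22 Elkhorn=27 Greywater=25 Ironridge=15 → close Greywater (overflow 17)
  25÷3 = 8 each, +1 to first 1
Round 4: Cedarfen=31 Elkhorn=35 Ironridge=23 → close Elkhorn (overflow 21)
  35÷2 = 17 each, +1 to first 1
Round 5: Cedarfen=49 Ironridge=40 → close Cedarfen (overflow 34)
  49÷1 = 49 each, +1 to first 0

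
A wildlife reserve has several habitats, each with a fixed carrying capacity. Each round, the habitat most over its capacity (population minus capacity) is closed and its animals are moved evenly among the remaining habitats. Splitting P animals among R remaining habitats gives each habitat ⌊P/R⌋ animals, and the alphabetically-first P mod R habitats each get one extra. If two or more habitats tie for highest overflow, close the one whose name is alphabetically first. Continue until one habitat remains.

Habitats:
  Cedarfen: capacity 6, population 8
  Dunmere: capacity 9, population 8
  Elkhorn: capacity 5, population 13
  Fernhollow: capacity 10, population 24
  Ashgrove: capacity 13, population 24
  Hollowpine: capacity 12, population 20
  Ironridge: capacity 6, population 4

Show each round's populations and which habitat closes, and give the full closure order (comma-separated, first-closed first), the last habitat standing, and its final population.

Round 1: Ashgrove=24 Cedarfen=8 Dunmere=8 Elkhorn=13 Fernhollow=24 Hollowpine=20 Ironridge=4 → close Fernhollow (overflow 14)
  24÷6 = 4 each, +1 to first 0
Round 2: Ashgrove=28 Cedarfen=12 Dunmere=12 Elkhorn=17 Hollowpine=24 Ironridge=8 → close Ashgrove (overflow 15)
  28÷5 = 5 each, +1 to first 3
Round 3: Cedarfen=18 Dunmere=18 Elkhorn=23 Hollowpine=29 Ironridge=13 → close Elkhorn (overflow 18)
  23÷4 = 5 each, +1 to first 3
Round 4: Cedarfen=24 Dunmere=24 Hollowpine=35 Ironridge=18 → close Hollowpine (overflow 23)
  35÷3 = 11 each, +1 to first 2
Round 5: Cedarfen=36 Dunmere=36 Ironridge=29 → close Cedarfen (overflow 30)
  36÷2 = 18 each, +1 to first 0
Round 6: Dunmere=54 Ironridge=47 → close Dunmere (overflow 45)
  54÷1 = 54 each, +1 to first 0

Closure order: Fernhollow, Ashgrove, Elkhorn, Hollowpine, Cedarfen, Dunmere
Last habitat: Ironridge with 101 animals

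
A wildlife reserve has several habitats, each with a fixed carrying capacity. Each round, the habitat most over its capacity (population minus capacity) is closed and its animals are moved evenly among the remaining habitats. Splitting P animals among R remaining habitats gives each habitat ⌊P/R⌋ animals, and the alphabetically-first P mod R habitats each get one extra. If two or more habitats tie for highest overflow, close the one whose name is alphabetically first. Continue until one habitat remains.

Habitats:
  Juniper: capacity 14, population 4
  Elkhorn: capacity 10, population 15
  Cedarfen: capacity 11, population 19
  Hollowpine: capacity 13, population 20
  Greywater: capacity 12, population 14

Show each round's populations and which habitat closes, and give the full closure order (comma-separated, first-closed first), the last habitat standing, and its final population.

Closure order: Cedarfen, Hollowpine, Elkhorn, Greywater
Last habitat: Juniper with 72 animals

Round 1: Cedarfen=19 Elkhorn=15 Greywater=14 Hollowpine=20 Juniper=4 → close Cedarfen (overflow 8)
  19÷4 = 4 each, +1 to first 3
Round 2: Elkhorn=20 Greywater=19 Hollowpine=25 Juniper=8 → close Hollowpine (overflow 12)
  25÷3 = 8 each, +1 to first 1
Round 3: Elkhorn=29 Greywater=27 Juniper=16 → close Elkhorn (overflow 19)
  29÷2 = 14 each, +1 to first 1
Round 4: Greywater=42 Juniper=30 → close Greywater (overflow 30)
  42÷1 = 42 each, +1 to first 0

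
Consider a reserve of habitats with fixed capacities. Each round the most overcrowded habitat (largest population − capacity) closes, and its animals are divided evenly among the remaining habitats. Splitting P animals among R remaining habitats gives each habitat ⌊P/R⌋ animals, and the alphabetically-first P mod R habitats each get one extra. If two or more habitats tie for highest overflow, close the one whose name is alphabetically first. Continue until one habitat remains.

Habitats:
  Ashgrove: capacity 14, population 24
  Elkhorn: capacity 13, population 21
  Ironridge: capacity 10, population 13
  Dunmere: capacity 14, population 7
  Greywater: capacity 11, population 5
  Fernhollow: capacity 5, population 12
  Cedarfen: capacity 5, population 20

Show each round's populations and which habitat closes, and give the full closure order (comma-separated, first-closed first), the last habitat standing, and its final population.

Round 1: Ashgrove=24 Cedarfen=20 Dunmere=7 Elkhorn=21 Fernhollow=12 Greywater=5 Ironridge=13 → close Cedarfen (overflow 15)
  20÷6 = 3 each, +1 to first 2
Round 2: Ashgrove=28 Dunmere=11 Elkhorn=24 Fernhollow=15 Greywater=8 Ironridge=16 → close Ashgrove (overflow 14)
  28÷5 = 5 each, +1 to first 3
Round 3: Dunmere=17 Elkhorn=30 Fernhollow=21 Greywater=13 Ironridge=21 → close Elkhorn (overflow 17)
  30÷4 = 7 each, +1 to first 2
Round 4: Dunmere=25 Fernhollow=29 Greywater=20 Ironridge=28 → close Fernhollow (overflow 24)
  29÷3 = 9 each, +1 to first 2
Round 5: Dunmere=35 Greywater=30 Ironridge=37 → close Ironridge (overflow 27)
  37÷2 = 18 each, +1 to first 1
Round 6: Dunmere=54 Greywater=48 → close Dunmere (overflow 40)
  54÷1 = 54 each, +1 to first 0

Closure order: Cedarfen, Ashgrove, Elkhorn, Fernhollow, Ironridge, Dunmere
Last habitat: Greywater with 102 animals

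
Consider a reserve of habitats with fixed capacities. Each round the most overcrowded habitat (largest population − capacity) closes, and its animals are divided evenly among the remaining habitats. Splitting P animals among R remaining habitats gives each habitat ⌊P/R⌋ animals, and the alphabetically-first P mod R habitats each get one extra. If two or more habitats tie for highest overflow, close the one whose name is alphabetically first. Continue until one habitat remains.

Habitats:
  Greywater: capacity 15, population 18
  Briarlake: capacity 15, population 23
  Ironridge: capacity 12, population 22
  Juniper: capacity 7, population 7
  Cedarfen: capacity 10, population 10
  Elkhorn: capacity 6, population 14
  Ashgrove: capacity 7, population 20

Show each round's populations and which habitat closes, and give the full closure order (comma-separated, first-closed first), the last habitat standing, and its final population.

Round 1: Ashgrove=20 Briarlake=23 Cedarfen=10 Elkhorn=14 Greywater=18 Ironridge=22 Juniper=7 → close Ashgrove (overflow 13)
  20÷6 = 3 each, +1 to first 2
Round 2: Briarlake=27 Cedarfen=14 Elkhorn=17 Greywater=21 Ironridge=25 Juniper=10 → close Ironridge (overflow 13)
  25÷5 = 5 each, +1 to first 0
Round 3: Briarlake=32 Cedarfen=19 Elkhorn=22 Greywater=26 Juniper=15 → close Briarlake (overflow 17)
  32÷4 = 8 each, +1 to first 0
Round 4: Cedarfen=27 Elkhorn=30 Greywater=34 Juniper=23 → close Elkhorn (overflow 24)
  30÷3 = 10 each, +1 to first 0
Round 5: Cedarfen=37 Greywater=44 Juniper=33 → close Greywater (overflow 29)
  44÷2 = 22 each, +1 to first 0
Round 6: Cedarfen=59 Juniper=55 → close Cedarfen (overflow 49)
  59÷1 = 59 each, +1 to first 0

Closure order: Ashgrove, Ironridge, Briarlake, Elkhorn, Greywater, Cedarfen
Last habitat: Juniper with 114 animals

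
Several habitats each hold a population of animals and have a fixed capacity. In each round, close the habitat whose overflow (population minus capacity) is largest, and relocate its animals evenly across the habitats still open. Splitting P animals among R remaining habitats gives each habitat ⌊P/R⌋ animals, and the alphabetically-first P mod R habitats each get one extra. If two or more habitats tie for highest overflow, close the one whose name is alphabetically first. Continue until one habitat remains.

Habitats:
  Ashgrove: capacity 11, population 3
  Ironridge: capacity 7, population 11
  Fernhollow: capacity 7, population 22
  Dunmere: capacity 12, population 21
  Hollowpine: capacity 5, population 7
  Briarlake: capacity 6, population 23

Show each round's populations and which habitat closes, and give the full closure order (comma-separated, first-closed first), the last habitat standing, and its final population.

Closure order: Briarlake, Fernhollow, Dunmere, Ironridge, Hollowpine
Last habitat: Ashgrove with 87 animals

Round 1: Ashgrove=3 Briarlake=23 Dunmere=21 Fernhollow=22 Hollowpine=7 Ironridge=11 → close Briarlake (overflow 17)
  23÷5 = 4 each, +1 to first 3
Round 2: Ashgrove=8 Dunmere=26 Fernhollow=27 Hollowpine=11 Ironridge=15 → close Fernhollow (overflow 20)
  27÷4 = 6 each, +1 to first 3
Round 3: Ashgrove=15 Dunmere=33 Hollowpine=18 Ironridge=21 → close Dunmere (overflow 21)
  33÷3 = 11 each, +1 to first 0
Round 4: Ashgrove=26 Hollowpine=29 Ironridge=32 → close Ironridge (overflow 25)
  32÷2 = 16 each, +1 to first 0
Round 5: Ashgrove=42 Hollowpine=45 → close Hollowpine (overflow 40)
  45÷1 = 45 each, +1 to first 0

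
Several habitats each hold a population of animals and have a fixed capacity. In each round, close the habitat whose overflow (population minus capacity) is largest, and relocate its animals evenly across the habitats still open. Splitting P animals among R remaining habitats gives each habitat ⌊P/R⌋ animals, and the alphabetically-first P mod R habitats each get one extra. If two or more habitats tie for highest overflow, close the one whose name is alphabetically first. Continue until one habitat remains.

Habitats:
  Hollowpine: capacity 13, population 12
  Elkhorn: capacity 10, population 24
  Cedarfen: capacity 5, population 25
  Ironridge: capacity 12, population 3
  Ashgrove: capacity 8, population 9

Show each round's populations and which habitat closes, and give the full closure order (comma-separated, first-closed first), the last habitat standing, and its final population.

Round 1: Ashgrove=9 Cedarfen=25 Elkhorn=24 Hollowpine=12 Ironridge=3 → close Cedarfen (overflow 20)
  25÷4 = 6 each, +1 to first 1
Round 2: Ashgrove=16 Elkhorn=30 Hollowpine=18 Ironridge=9 → close Elkhorn (overflow 20)
  30÷3 = 10 each, +1 to first 0
Round 3: Ashgrove=26 Hollowpine=28 Ironridge=19 → close Ashgrove (overflow 18)
  26÷2 = 13 each, +1 to first 0
Round 4: Hollowpine=41 Ironridge=32 → close Hollowpine (overflow 28)
  41÷1 = 41 each, +1 to first 0

Closure order: Cedarfen, Elkhorn, Ashgrove, Hollowpine
Last habitat: Ironridge with 73 animals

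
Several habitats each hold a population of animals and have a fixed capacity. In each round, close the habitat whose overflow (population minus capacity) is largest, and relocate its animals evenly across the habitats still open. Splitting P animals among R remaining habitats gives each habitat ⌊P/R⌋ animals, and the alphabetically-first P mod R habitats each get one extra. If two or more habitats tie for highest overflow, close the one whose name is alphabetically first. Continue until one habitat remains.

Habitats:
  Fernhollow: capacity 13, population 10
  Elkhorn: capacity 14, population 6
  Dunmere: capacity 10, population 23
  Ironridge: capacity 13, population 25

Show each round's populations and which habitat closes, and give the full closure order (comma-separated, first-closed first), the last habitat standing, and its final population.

Closure order: Dunmere, Ironridge, Fernhollow
Last habitat: Elkhorn with 64 animals

Round 1: Dunmere=23 Elkhorn=6 Fernhollow=10 Ironridge=25 → close Dunmere (overflow 13)
  23÷3 = 7 each, +1 to first 2
Round 2: Elkhorn=14 Fernhollow=18 Ironridge=32 → close Ironridge (overflow 19)
  32÷2 = 16 each, +1 to first 0
Round 3: Elkhorn=30 Fernhollow=34 → close Fernhollow (overflow 21)
  34÷1 = 34 each, +1 to first 0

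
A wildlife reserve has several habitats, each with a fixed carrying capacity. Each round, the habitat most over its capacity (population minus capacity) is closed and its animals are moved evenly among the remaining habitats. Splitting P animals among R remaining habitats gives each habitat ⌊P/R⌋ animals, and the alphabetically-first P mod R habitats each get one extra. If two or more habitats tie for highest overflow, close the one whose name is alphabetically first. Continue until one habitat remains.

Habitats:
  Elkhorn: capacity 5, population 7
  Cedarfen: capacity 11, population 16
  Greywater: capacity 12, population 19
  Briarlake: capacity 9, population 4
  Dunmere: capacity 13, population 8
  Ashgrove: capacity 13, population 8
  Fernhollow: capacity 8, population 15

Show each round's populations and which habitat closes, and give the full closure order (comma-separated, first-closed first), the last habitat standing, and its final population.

Closure order: Fernhollow, Greywater, Cedarfen, Elkhorn, Ashgrove, Briarlake
Last habitat: Dunmere with 77 animals

Round 1: Ashgrove=8 Briarlake=4 Cedarfen=16 Dunmere=8 Elkhorn=7 Fernhollow=15 Greywater=19 → close Fernhollow (overflow 7)
  15÷6 = 2 each, +1 to first 3
Round 2: Ashgrove=11 Briarlake=7 Cedarfen=19 Dunmere=10 Elkhorn=9 Greywater=21 → close Greywater (overflow 9)
  21÷5 = 4 each, +1 to first 1
Round 3: Ashgrove=16 Briarlake=11 Cedarfen=23 Dunmere=14 Elkhorn=13 → close Cedarfen (overflow 12)
  23÷4 = 5 each, +1 to first 3
Round 4: Ashgrove=22 Briarlake=17 Dunmere=20 Elkhorn=18 → close Elkhorn (overflow 13)
  18÷3 = 6 each, +1 to first 0
Round 5: Ashgrove=28 Briarlake=23 Dunmere=26 → close Ashgrove (overflow 15)
  28÷2 = 14 each, +1 to first 0
Round 6: Briarlake=37 Dunmere=40 → close Briarlake (overflow 28)
  37÷1 = 37 each, +1 to first 0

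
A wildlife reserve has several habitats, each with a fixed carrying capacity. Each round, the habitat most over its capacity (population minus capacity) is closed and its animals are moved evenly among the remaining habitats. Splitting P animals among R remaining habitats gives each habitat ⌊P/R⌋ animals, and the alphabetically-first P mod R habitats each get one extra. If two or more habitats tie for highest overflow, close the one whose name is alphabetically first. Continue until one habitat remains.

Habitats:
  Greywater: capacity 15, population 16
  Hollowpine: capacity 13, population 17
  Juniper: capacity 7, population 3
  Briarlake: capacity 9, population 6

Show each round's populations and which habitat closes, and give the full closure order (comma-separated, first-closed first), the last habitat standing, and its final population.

Closure order: Hollowpine, Greywater, Briarlake
Last habitat: Juniper with 42 animals

Round 1: Briarlake=6 Greywater=16 Hollowpine=17 Juniper=3 → close Hollowpine (overflow 4)
  17÷3 = 5 each, +1 to first 2
Round 2: Briarlake=12 Greywater=22 Juniper=8 → close Greywater (overflow 7)
  22÷2 = 11 each, +1 to first 0
Round 3: Briarlake=23 Juniper=19 → close Briarlake (overflow 14)
  23÷1 = 23 each, +1 to first 0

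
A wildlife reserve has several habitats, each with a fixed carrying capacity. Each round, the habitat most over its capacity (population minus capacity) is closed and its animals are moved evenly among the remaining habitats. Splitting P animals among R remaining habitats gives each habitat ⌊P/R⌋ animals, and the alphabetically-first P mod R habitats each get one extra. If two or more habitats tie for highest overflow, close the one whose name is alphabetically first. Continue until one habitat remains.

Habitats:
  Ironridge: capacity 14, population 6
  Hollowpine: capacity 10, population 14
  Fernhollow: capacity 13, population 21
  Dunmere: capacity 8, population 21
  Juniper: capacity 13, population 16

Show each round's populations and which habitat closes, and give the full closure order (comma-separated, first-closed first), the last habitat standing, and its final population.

Closure order: Dunmere, Fernhollow, Hollowpine, Juniper
Last habitat: Ironridge with 78 animals

Round 1: Dunmere=21 Fernhollow=21 Hollowpine=14 Ironridge=6 Juniper=16 → close Dunmere (overflow 13)
  21÷4 = 5 each, +1 to first 1
Round 2: Fernhollow=27 Hollowpine=19 Ironridge=11 Juniper=21 → close Fernhollow (overflow 14)
  27÷3 = 9 each, +1 to first 0
Round 3: Hollowpine=28 Ironridge=20 Juniper=30 → close Hollowpine (overflow 18)
  28÷2 = 14 each, +1 to first 0
Round 4: Ironridge=34 Juniper=44 → close Juniper (overflow 31)
  44÷1 = 44 each, +1 to first 0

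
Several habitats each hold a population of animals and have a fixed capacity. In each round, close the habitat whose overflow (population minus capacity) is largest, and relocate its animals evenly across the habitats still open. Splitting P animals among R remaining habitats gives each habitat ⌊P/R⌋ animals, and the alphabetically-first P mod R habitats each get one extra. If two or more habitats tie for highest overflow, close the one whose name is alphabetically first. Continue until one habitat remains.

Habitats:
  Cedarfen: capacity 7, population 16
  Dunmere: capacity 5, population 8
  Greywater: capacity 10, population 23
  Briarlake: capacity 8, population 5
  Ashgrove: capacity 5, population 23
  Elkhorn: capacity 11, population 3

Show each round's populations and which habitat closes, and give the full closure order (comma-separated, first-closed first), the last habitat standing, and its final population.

Closure order: Ashgrove, Greywater, Cedarfen, Dunmere, Briarlake
Last habitat: Elkhorn with 78 animals

Round 1: Ashgrove=23 Briarlake=5 Cedarfen=16 Dunmere=8 Elkhorn=3 Greywater=23 → close Ashgrove (overflow 18)
  23÷5 = 4 each, +1 to first 3
Round 2: Briarlake=10 Cedarfen=21 Dunmere=13 Elkhorn=7 Greywater=27 → close Greywater (overflow 17)
  27÷4 = 6 each, +1 to first 3
Round 3: Briarlake=17 Cedarfen=28 Dunmere=20 Elkhorn=13 → close Cedarfen (overflow 21)
  28÷3 = 9 each, +1 to first 1
Round 4: Briarlake=27 Dunmere=29 Elkhorn=22 → close Dunmere (overflow 24)
  29÷2 = 14 each, +1 to first 1
Round 5: Briarlake=42 Elkhorn=36 → close Briarlake (overflow 34)
  42÷1 = 42 each, +1 to first 0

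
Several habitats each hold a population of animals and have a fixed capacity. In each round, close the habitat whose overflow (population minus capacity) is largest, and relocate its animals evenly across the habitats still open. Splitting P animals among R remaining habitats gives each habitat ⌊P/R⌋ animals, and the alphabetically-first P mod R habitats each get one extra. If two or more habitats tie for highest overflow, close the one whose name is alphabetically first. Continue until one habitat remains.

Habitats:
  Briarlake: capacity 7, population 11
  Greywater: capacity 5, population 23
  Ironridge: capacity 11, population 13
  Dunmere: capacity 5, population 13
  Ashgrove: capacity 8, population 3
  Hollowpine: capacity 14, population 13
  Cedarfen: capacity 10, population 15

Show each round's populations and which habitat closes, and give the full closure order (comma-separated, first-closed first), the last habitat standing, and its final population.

Round 1: Ashgrove=3 Briarlake=11 Cedarfen=15 Dunmere=13 Greywater=23 Hollowpine=13 Ironridge=13 → close Greywater (overflow 18)
  23÷6 = 3 each, +1 to first 5
Round 2: Ashgrove=7 Briarlake=15 Cedarfen=19 Dunmere=17 Hollowpine=17 Ironridge=16 → close Dunmere (overflow 12)
  17÷5 = 3 each, +1 to first 2
Round 3: Ashgrove=11 Briarlake=19 Cedarfen=22 Hollowpine=20 Ironridge=19 → close Briarlake (overflow 12)
  19÷4 = 4 each, +1 to first 3
Round 4: Ashgrove=16 Cedarfen=27 Hollowpine=25 Ironridge=23 → close Cedarfen (overflow 17)
  27÷3 = 9 each, +1 to first 0
Round 5: Ashgrove=25 Hollowpine=34 Ironridge=32 → close Ironridge (overflow 21)
  32÷2 = 16 each, +1 to first 0
Round 6: Ashgrove=41 Hollowpine=50 → close Hollowpine (overflow 36)
  50÷1 = 50 each, +1 to first 0

Closure order: Greywater, Dunmere, Briarlake, Cedarfen, Ironridge, Hollowpine
Last habitat: Ashgrove with 91 animals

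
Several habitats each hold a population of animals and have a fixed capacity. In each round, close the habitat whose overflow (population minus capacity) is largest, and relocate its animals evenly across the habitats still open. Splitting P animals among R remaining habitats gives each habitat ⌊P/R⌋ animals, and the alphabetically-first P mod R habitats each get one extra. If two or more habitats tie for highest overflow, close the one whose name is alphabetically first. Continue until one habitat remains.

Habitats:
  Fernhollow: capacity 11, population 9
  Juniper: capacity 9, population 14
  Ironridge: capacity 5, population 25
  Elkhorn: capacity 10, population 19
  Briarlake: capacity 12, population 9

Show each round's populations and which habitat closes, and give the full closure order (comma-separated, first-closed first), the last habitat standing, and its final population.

Round 1: Briarlake=9 Elkhorn=19 Fernhollow=9 Ironridge=25 Juniper=14 → close Ironridge (overflow 20)
  25÷4 = 6 each, +1 to first 1
Round 2: Briarlake=16 Elkhorn=25 Fernhollow=15 Juniper=20 → close Elkhorn (overflow 15)
  25÷3 = 8 each, +1 to first 1
Round 3: Briarlake=25 Fernhollow=23 Juniper=28 → close Juniper (overflow 19)
  28÷2 = 14 each, +1 to first 0
Round 4: Briarlake=39 Fernhollow=37 → close Briarlake (overflow 27)
  39÷1 = 39 each, +1 to first 0

Closure order: Ironridge, Elkhorn, Juniper, Briarlake
Last habitat: Fernhollow with 76 animals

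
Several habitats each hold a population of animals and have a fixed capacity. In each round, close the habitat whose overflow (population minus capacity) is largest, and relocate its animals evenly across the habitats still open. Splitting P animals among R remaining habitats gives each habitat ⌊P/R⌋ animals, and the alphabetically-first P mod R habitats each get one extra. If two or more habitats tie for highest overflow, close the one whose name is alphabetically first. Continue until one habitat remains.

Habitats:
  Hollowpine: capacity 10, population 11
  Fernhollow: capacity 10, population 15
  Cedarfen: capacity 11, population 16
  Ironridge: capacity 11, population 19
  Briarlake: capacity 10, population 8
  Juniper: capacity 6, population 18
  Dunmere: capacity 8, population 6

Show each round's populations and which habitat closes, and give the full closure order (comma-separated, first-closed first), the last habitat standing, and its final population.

Closure order: Juniper, Ironridge, Cedarfen, Fernhollow, Hollowpine, Briarlake
Last habitat: Dunmere with 93 animals

Round 1: Briarlake=8 Cedarfen=16 Dunmere=6 Fernhollow=15 Hollowpine=11 Ironridge=19 Juniper=18 → close Juniper (overflow 12)
  18÷6 = 3 each, +1 to first 0
Round 2: Briarlake=11 Cedarfen=19 Dunmere=9 Fernhollow=18 Hollowpine=14 Ironridge=22 → close Ironridge (overflow 11)
  22÷5 = 4 each, +1 to first 2
Round 3: Briarlake=16 Cedarfen=24 Dunmere=13 Fernhollow=22 Hollowpine=18 → close Cedarfen (overflow 13)
  24÷4 = 6 each, +1 to first 0
Round 4: Briarlake=22 Dunmere=19 Fernhollow=28 Hollowpine=24 → close Fernhollow (overflow 18)
  28÷3 = 9 each, +1 to first 1
Round 5: Briarlake=32 Dunmere=28 Hollowpine=33 → close Hollowpine (overflow 23)
  33÷2 = 16 each, +1 to first 1
Round 6: Briarlake=49 Dunmere=44 → close Briarlake (overflow 39)
  49÷1 = 49 each, +1 to first 0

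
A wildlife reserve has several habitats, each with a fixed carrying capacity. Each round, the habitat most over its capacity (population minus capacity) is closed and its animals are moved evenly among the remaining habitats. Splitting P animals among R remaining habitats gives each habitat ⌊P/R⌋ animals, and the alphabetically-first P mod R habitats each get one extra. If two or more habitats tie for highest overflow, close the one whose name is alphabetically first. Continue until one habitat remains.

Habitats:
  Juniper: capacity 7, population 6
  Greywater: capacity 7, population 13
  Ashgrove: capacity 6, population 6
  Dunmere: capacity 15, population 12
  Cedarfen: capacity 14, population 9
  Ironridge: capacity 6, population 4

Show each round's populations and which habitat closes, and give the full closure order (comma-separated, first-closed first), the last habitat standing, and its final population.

Round 1: Ashgrove=6 Cedarfen=9 Dunmere=12 Greywater=13 Ironridge=4 Juniper=6 → close Greywater (overflow 6)
  13÷5 = 2 each, +1 to first 3
Round 2: Ashgrove=9 Cedarfen=12 Dunmere=15 Ironridge=6 Juniper=8 → close Ashgrove (overflow 3)
  9÷4 = 2 each, +1 to first 1
Round 3: Cedarfen=15 Dunmere=17 Ironridge=8 Juniper=10 → close Juniper (overflow 3)
  10÷3 = 3 each, +1 to first 1
Round 4: Cedarfen=19 Dunmere=20 Ironridge=11 → close Cedarfen (overflow 5)
  19÷2 = 9 each, +1 to first 1
Round 5: Dunmere=30 Ironridge=20 → close Dunmere (overflow 15)
  30÷1 = 30 each, +1 to first 0

Closure order: Greywater, Ashgrove, Juniper, Cedarfen, Dunmere
Last habitat: Ironridge with 50 animals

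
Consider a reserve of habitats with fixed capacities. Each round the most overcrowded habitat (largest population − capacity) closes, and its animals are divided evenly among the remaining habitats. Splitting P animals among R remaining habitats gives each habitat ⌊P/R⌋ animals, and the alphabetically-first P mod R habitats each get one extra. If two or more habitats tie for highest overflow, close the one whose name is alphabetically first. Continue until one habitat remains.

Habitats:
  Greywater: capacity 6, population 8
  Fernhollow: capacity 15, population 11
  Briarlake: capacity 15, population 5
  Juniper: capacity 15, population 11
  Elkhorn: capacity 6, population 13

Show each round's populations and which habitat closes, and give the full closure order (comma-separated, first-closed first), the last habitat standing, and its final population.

Round 1: Briarlake=5 Elkhorn=13 Fernhollow=11 Greywater=8 Juniper=11 → close Elkhorn (overflow 7)
  13÷4 = 3 each, +1 to first 1
Round 2: Briarlake=9 Fernhollow=14 Greywater=11 Juniper=14 → close Greywater (overflow 5)
  11÷3 = 3 each, +1 to first 2
Round 3: Briarlake=13 Fernhollow=18 Juniper=17 → close Fernhollow (overflow 3)
  18÷2 = 9 each, +1 to first 0
Round 4: Briarlake=22 Juniper=26 → close Juniper (overflow 11)
  26÷1 = 26 each, +1 to first 0

Closure order: Elkhorn, Greywater, Fernhollow, Juniper
Last habitat: Briarlake with 48 animals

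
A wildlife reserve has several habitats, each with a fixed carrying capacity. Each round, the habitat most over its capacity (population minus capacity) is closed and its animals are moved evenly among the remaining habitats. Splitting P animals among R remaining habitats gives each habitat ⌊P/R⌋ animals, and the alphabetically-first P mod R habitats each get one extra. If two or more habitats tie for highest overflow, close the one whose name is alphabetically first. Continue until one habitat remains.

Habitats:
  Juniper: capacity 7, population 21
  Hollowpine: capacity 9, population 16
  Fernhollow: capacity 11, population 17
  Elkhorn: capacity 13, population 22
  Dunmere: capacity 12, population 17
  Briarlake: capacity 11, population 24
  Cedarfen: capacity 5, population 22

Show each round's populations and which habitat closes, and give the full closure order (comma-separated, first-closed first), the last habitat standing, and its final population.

Round 1: Briarlake=24 Cedarfen=22 Dunmere=17 Elkhorn=22 Fernhollow=17 Hollowpine=16 Juniper=21 → close Cedarfen (overflow 17)
  22÷6 = 3 each, +1 to first 4
Round 2: Briarlake=28 Dunmere=21 Elkhorn=26 Fernhollow=21 Hollowpine=19 Juniper=24 → close Briarlake (overflow 17)
  28÷5 = 5 each, +1 to first 3
Round 3: Dunmere=27 Elkhorn=32 Fernhollow=27 Hollowpine=24 Juniper=29 → close Juniper (overflow 22)
  29÷4 = 7 each, +1 to first 1
Round 4: Dunmere=35 Elkhorn=39 Fernhollow=34 Hollowpine=31 → close Elkhorn (overflow 26)
  39÷3 = 13 each, +1 to first 0
Round 5: Dunmere=48 Fernhollow=47 Hollowpine=44 → close Dunmere (overflow 36)
  48÷2 = 24 each, +1 to first 0
Round 6: Fernhollow=71 Hollowpine=68 → close Fernhollow (overflow 60)
  71÷1 = 71 each, +1 to first 0

Closure order: Cedarfen, Briarlake, Juniper, Elkhorn, Dunmere, Fernhollow
Last habitat: Hollowpine with 139 animals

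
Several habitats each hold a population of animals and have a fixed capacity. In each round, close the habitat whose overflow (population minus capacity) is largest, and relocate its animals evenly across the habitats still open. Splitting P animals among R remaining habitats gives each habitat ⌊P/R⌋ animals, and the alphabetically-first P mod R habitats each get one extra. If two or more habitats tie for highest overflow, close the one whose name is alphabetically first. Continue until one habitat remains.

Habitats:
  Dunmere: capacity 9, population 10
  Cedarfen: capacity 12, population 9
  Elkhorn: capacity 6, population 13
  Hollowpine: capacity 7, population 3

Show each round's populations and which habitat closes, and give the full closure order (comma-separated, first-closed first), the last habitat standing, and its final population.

Closure order: Elkhorn, Dunmere, Cedarfen
Last habitat: Hollowpine with 35 animals

Round 1: Cedarfen=9 Dunmere=10 Elkhorn=13 Hollowpine=3 → close Elkhorn (overflow 7)
  13÷3 = 4 each, +1 to first 1
Round 2: Cedarfen=14 Dunmere=14 Hollowpine=7 → close Dunmere (overflow 5)
  14÷2 = 7 each, +1 to first 0
Round 3: Cedarfen=21 Hollowpine=14 → close Cedarfen (overflow 9)
  21÷1 = 21 each, +1 to first 0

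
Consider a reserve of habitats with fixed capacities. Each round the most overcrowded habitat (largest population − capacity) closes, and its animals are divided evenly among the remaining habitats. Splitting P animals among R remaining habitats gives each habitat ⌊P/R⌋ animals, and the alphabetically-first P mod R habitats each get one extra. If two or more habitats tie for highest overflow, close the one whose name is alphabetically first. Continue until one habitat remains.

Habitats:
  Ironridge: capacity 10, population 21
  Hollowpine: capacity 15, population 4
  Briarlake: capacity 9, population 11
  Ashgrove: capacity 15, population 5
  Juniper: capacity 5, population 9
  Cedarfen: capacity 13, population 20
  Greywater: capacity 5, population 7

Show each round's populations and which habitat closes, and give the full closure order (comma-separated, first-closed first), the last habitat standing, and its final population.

Closure order: Ironridge, Cedarfen, Briarlake, Juniper, Greywater, Ashgrove
Last habitat: Hollowpine with 77 animals

Round 1: Ashgrove=5 Briarlake=11 Cedarfen=20 Greywater=7 Hollowpine=4 Ironridge=21 Juniper=9 → close Ironridge (overflow 11)
  21÷6 = 3 each, +1 to first 3
Round 2: Ashgrove=9 Briarlake=15 Cedarfen=24 Greywater=10 Hollowpine=7 Juniper=12 → close Cedarfen (overflow 11)
  24÷5 = 4 each, +1 to first 4
Round 3: Ashgrove=14 Briarlake=20 Greywater=15 Hollowpine=12 Juniper=16 → close Briarlake (overflow 11)
  20÷4 = 5 each, +1 to first 0
Round 4: Ashgrove=19 Greywater=20 Hollowpine=17 Juniper=21 → close Juniper (overflow 16)
  21÷3 = 7 each, +1 to first 0
Round 5: Ashgrove=26 Greywater=27 Hollowpine=24 → close Greywater (overflow 22)
  27÷2 = 13 each, +1 to first 1
Round 6: Ashgrove=40 Hollowpine=37 → close Ashgrove (overflow 25)
  40÷1 = 40 each, +1 to first 0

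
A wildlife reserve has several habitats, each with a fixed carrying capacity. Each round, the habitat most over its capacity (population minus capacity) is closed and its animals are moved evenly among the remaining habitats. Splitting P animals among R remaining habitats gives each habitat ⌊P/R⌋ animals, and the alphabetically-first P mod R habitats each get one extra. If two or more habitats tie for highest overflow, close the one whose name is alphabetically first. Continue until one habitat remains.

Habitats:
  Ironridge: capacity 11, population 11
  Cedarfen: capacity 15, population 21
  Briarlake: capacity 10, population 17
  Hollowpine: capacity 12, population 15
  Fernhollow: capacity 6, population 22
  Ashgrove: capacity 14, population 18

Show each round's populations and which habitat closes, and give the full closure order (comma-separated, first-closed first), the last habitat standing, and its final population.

Round 1: Ashgrove=18 Briarlake=17 Cedarfen=21 Fernhollow=22 Hollowpine=15 Ironridge=11 → close Fernhollow (overflow 16)
  22÷5 = 4 each, +1 to first 2
Round 2: Ashgrove=23 Briarlake=22 Cedarfen=25 Hollowpine=19 Ironridge=15 → close Briarlake (overflow 12)
  22÷4 = 5 each, +1 to first 2
Round 3: Ashgrove=29 Cedarfen=31 Hollowpine=24 Ironridge=20 → close Cedarfen (overflow 16)
  31÷3 = 10 each, +1 to first 1
Round 4: Ashgrove=40 Hollowpine=34 Ironridge=30 → close Ashgrove (overflow 26)
  40÷2 = 20 each, +1 to first 0
Round 5: Hollowpine=54 Ironridge=50 → close Hollowpine (overflow 42)
  54÷1 = 54 each, +1 to first 0

Closure order: Fernhollow, Briarlake, Cedarfen, Ashgrove, Hollowpine
Last habitat: Ironridge with 104 animals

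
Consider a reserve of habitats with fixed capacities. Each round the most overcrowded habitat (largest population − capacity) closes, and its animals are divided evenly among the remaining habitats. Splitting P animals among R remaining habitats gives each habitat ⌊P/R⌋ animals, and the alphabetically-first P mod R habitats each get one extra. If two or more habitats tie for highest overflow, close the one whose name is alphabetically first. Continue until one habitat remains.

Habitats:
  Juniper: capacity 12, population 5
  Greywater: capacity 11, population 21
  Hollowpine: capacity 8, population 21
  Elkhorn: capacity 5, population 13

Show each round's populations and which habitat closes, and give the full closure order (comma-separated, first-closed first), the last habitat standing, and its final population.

Round 1: Elkhorn=13 Greywater=21 Hollowpine=21 Juniper=5 → close Hollowpine (overflow 13)
  21÷3 = 7 each, +1 to first 0
Round 2: Elkhorn=20 Greywater=28 Juniper=12 → close Greywater (overflow 17)
  28÷2 = 14 each, +1 to first 0
Round 3: Elkhorn=34 Juniper=26 → close Elkhorn (overflow 29)
  34÷1 = 34 each, +1 to first 0

Closure order: Hollowpine, Greywater, Elkhorn
Last habitat: Juniper with 60 animals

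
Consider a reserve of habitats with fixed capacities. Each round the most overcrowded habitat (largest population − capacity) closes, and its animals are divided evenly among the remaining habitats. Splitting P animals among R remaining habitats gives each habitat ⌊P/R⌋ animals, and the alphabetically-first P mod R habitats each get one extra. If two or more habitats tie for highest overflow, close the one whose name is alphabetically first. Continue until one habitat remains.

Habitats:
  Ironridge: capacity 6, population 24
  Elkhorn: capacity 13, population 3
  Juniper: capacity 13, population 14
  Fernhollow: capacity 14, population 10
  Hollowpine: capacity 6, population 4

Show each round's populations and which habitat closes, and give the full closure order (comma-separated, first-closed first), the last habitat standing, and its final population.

Round 1: Elkhorn=3 Fernhollow=10 Hollowpine=4 Ironridge=24 Juniper=14 → close Ironridge (overflow 18)
  24÷4 = 6 each, +1 to first 0
Round 2: Elkhorn=9 Fernhollow=16 Hollowpine=10 Juniper=20 → close Juniper (overflow 7)
  20÷3 = 6 each, +1 to first 2
Round 3: Elkhorn=16 Fernhollow=23 Hollowpine=16 → close Hollowpine (overflow 10)
  16÷2 = 8 each, +1 to first 0
Round 4: Elkhorn=24 Fernhollow=31 → close Fernhollow (overflow 17)
  31÷1 = 31 each, +1 to first 0

Closure order: Ironridge, Juniper, Hollowpine, Fernhollow
Last habitat: Elkhorn with 55 animals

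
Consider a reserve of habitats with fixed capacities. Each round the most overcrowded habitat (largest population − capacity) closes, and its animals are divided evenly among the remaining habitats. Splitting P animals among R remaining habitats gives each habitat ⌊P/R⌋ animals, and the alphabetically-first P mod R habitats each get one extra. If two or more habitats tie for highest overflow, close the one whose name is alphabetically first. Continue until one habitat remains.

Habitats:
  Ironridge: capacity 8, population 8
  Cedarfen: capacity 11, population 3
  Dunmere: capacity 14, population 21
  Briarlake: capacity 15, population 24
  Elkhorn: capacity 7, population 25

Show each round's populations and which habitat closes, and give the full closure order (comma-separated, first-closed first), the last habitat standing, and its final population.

Round 1: Briarlake=24 Cedarfen=3 Dunmere=21 Elkhorn=25 Ironridge=8 → close Elkhorn (overflow 18)
  25÷4 = 6 each, +1 to first 1
Round 2: Briarlake=31 Cedarfen=9 Dunmere=27 Ironridge=14 → close Briarlake (overflow 16)
  31÷3 = 10 each, +1 to first 1
Round 3: Cedarfen=20 Dunmere=37 Ironridge=24 → close Dunmere (overflow 23)
  37÷2 = 18 each, +1 to first 1
Round 4: Cedarfen=39 Ironridge=42 → close Ironridge (overflow 34)
  42÷1 = 42 each, +1 to first 0

Closure order: Elkhorn, Briarlake, Dunmere, Ironridge
Last habitat: Cedarfen with 81 animals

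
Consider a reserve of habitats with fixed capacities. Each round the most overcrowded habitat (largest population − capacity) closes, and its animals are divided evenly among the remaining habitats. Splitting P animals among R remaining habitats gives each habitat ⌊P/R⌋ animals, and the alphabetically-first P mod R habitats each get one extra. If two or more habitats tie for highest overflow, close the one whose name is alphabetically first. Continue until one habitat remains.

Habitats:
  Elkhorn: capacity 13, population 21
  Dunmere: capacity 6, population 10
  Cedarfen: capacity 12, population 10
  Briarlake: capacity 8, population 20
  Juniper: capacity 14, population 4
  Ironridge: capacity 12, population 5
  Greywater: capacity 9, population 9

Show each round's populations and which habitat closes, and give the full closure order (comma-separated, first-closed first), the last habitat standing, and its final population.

Round 1: Briarlake=20 Cedarfen=10 Dunmere=10 Elkhorn=21 Greywater=9 Ironridge=5 Juniper=4 → close Briarlake (overflow 12)
  20÷6 = 3 each, +1 to first 2
Round 2: Cedarfen=14 Dunmere=14 Elkhorn=24 Greywater=12 Ironridge=8 Juniper=7 → close Elkhorn (overflow 11)
  24÷5 = 4 each, +1 to first 4
Round 3: Cedarfen=19 Dunmere=19 Greywater=17 Ironridge=13 Juniper=11 → close Dunmere (overflow 13)
  19÷4 = 4 each, +1 to first 3
Round 4: Cedarfen=24 Greywater=22 Ironridge=18 Juniper=15 → close Greywater (overflow 13)
  22÷3 = 7 each, +1 to first 1
Round 5: Cedarfen=32 Ironridge=25 Juniper=22 → close Cedarfen (overflow 20)
  32÷2 = 16 each, +1 to first 0
Round 6: Ironridge=41 Juniper=38 → close Ironridge (overflow 29)
  41÷1 = 41 each, +1 to first 0

Closure order: Briarlake, Elkhorn, Dunmere, Greywater, Cedarfen, Ironridge
Last habitat: Juniper with 79 animals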